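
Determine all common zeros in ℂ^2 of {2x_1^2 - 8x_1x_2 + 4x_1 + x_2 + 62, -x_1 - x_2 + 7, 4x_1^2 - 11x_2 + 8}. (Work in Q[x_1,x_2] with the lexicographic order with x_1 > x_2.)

Compute a lex Gröbner basis by Buchberger's algorithm.
f_1 = 2x_1^2 - 8x_1x_2 + 4x_1 + x_2 + 62, LT = x_1^2.
f_2 = -x_1 - x_2 + 7, LT = x_1.
f_3 = 4x_1^2 - 11x_2 + 8, LT = x_1^2.

S(f_1,f_2): lcm = x_1^2. S = -5x_1x_2 + 9x_1 + 1/2x_2 + 31.
  leading term x_1x_2: subtract (5x_2)·f_2 from -5x_1x_2 + 9x_1 + 1/2x_2 + 31 → 9x_1 + 5x_2^2 - 69/2x_2 + 31
  leading term x_1: subtract (-9)·f_2 from 9x_1 + 5x_2^2 - 69/2x_2 + 31 → 5x_2^2 - 87/2x_2 + 94
  leading term x_2^2: no divisor's leading term divides it; move 5x_2^2 to the remainder.
  leading term x_2: no divisor's leading term divides it; move -87/2x_2 to the remainder.
  leading term 1: no divisor's leading term divides it; move 94 to the remainder.
  remainder 5x_2^2 - 87/2x_2 + 94 ≠ 0; add h_4 = 5x_2^2 - 87/2x_2 + 94 to the basis.

S(f_1,f_3): lcm = x_1^2. S = -4x_1x_2 + 2x_1 + 13/4x_2 + 29.
  leading term x_1x_2: subtract (4x_2)·f_2 from -4x_1x_2 + 2x_1 + 13/4x_2 + 29 → 2x_1 + 4x_2^2 - 99/4x_2 + 29
  leading term x_1: subtract (-2)·f_2 from 2x_1 + 4x_2^2 - 99/4x_2 + 29 → 4x_2^2 - 107/4x_2 + 43
  leading term x_2^2: subtract (4/5)·h_4 from 4x_2^2 - 107/4x_2 + 43 → 161/20x_2 - 161/5
  leading term x_2: no divisor's leading term divides it; move 161/20x_2 to the remainder.
  leading term 1: no divisor's leading term divides it; move -161/5 to the remainder.
  remainder 161/20x_2 - 161/5 ≠ 0; add h_5 = 161/20x_2 - 161/5 to the basis.

The other S-polynomials (S(f_2,f_3), S(f_1,h_4), S(f_2,h_4), S(f_3,h_4), S(f_1,h_5), S(f_2,h_5), S(f_3,h_5), S(h_4,h_5)) all reduce to 0 modulo the current basis, so we have a Gröbner basis.
Inter-reduce: drop elements whose leading term is divisible by another's, tail-reduce, and make monic.
Reduced Gröbner basis: {x_1 - 3, x_2 - 4}.

A lex Gröbner basis eliminates variables successively. Here x_2 - 4 depends only on x_2, with roots {4}; lifting each root through the earlier basis elements recovers the full solutions.
  x_2 = 4: the earlier basis element becomes x_1 - 3 = 0, giving x_1 = 3 — point (3, 4).

{(3, 4)}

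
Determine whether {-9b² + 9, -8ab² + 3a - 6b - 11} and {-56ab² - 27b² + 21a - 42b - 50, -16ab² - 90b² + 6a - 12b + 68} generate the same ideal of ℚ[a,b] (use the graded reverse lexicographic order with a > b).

Yes, the ideals are equal.

Since reduced Gröbner bases are canonical representatives of ideals under a given ordering, it suffices to compute and compare them.
Buchberger on the first generating set:
f_1 = -9b² + 9, LT = b².
f_2 = -8ab² + 3a - 6b - 11, LT = ab².

S(f_1,f_2): lcm = ab². S = -⅝a - ¾b - 11/8.
  leading term a: no divisor's leading term divides it; move -⅝a to the remainder.
  leading term b: no divisor's leading term divides it; move -¾b to the remainder.
  leading term 1: no divisor's leading term divides it; move -11/8 to the remainder.
  remainder -⅝a - ¾b - 11/8 ≠ 0; add g_3 = -⅝a - ¾b - 11/8 to the basis.

The other S-polynomials (S(f_1,g_3), S(f_2,g_3)) all reduce to 0 modulo the current basis, so we have a Gröbner basis.
Inter-reduce: drop elements whose leading term is divisible by another's, tail-reduce, and make monic.
Reduced Gröbner basis: {b² - 1, a + 6/5b + 11/5}.

Buchberger on the second generating set:
h_1 = -56ab² - 27b² + 21a - 42b - 50, LT = ab².
h_2 = -16ab² - 90b² + 6a - 12b + 68, LT = ab².

S(h_1,h_2): lcm = ab². S = -36/7b² + 36/7.
  leading term b²: no divisor's leading term divides it; move -36/7b² to the remainder.
  leading term 1: no divisor's leading term divides it; move 36/7 to the remainder.
  remainder -36/7b² + 36/7 ≠ 0; add k_3 = -36/7b² + 36/7 to the basis.

S(h_1,k_3): lcm = ab². S = 27/56b² + ⅝a + ¾b + 25/28.
  leading term b²: subtract (-3/32)·k_3 from 27/56b² + ⅝a + ¾b + 25/28 → ⅝a + ¾b + 11/8
  leading term a: no divisor's leading term divides it; move ⅝a to the remainder.
  leading term b: no divisor's leading term divides it; move ¾b to the remainder.
  leading term 1: no divisor's leading term divides it; move 11/8 to the remainder.
  remainder ⅝a + ¾b + 11/8 ≠ 0; add k_4 = ⅝a + ¾b + 11/8 to the basis.

The other S-polynomials (S(h_2,k_3), S(h_1,k_4), S(h_2,k_4), S(k_3,k_4)) all reduce to 0 modulo the current basis, so we have a Gröbner basis.
Inter-reduce: drop elements whose leading term is divisible by another's, tail-reduce, and make monic.
Reduced Gröbner basis: {b² - 1, a + 6/5b + 11/5}.

Same reduced basis, so the two generating sets span the same ideal.
The choice of monomial ordering does not affect the verdict — as long as both bases are computed under the same ordering, their equality decides ideal equality.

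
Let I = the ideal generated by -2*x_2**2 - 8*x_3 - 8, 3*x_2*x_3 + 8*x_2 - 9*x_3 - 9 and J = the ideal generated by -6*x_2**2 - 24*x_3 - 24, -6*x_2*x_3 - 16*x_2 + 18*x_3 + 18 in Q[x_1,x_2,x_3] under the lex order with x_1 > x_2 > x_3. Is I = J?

For a fixed monomial order, each ideal has a unique reduced Gröbner basis; comparing bases decides equality.
Buchberger on the first generating set:
f_1 = -2*x_2**2 - 8*x_3 - 8, LT = x_2**2.
f_2 = 3*x_2*x_3 + 8*x_2 - 9*x_3 - 9, LT = x_2*x_3.

S(f_1,f_2): lcm = x_2**2*x_3. S = -8/3*x_2**2 + 3*x_2*x_3 + 3*x_2 + 4*x_3**2 + 4*x_3.
  leading term x_2**2: subtract (4/3)·f_1 from -8/3*x_2**2 + 3*x_2*x_3 + 3*x_2 + 4*x_3**2 + 4*x_3 → 3*x_2*x_3 + 3*x_2 + 4*x_3**2 + 44/3*x_3 + 32/3
  leading term x_2*x_3: subtract (1)·f_2 from 3*x_2*x_3 + 3*x_2 + 4*x_3**2 + 44/3*x_3 + 32/3 → -5*x_2 + 4*x_3**2 + 71/3*x_3 + 59/3
  leading term x_2: no divisor's leading term divides it; move -5*x_2 to the remainder.
  leading term x_3**2: no divisor's leading term divides it; move 4*x_3**2 to the remainder.
  leading term x_3: no divisor's leading term divides it; move 71/3*x_3 to the remainder.
  leading term 1: no divisor's leading term divides it; move 59/3 to the remainder.
  remainder -5*x_2 + 4*x_3**2 + 71/3*x_3 + 59/3 ≠ 0; add g_3 = -5*x_2 + 4*x_3**2 + 71/3*x_3 + 59/3 to the basis.

S(f_1,g_3): lcm = x_2**2. S = 4/5*x_2*x_3**2 + 71/15*x_2*x_3 + 59/15*x_2 + 4*x_3 + 4.
  leading term x_2*x_3**2: subtract (4/15*x_3)·f_2 from 4/5*x_2*x_3**2 + 71/15*x_2*x_3 + 59/15*x_2 + 4*x_3 + 4 → 13/5*x_2*x_3 + 59/15*x_2 + 12/5*x_3**2 + 32/5*x_3 + 4
  leading term x_2*x_3: subtract (13/15)·f_2 from 13/5*x_2*x_3 + 59/15*x_2 + 12/5*x_3**2 + 32/5*x_3 + 4 → -3*x_2 + 12/5*x_3**2 + 71/5*x_3 + 59/5
  leading term x_2: subtract (3/5)·g_3 from -3*x_2 + 12/5*x_3**2 + 71/5*x_3 + 59/5 → 0
  remainder 0.

S(f_2,g_3): lcm = x_2*x_3. S = 8/3*x_2 + 4/5*x_3**3 + 71/15*x_3**2 + 14/15*x_3 - 3.
  leading term x_2: subtract (-8/15)·g_3 from 8/3*x_2 + 4/5*x_3**3 + 71/15*x_3**2 + 14/15*x_3 - 3 → 4/5*x_3**3 + 103/15*x_3**2 + 122/9*x_3 + 337/45
  leading term x_3**3: no divisor's leading term divides it; move 4/5*x_3**3 to the remainder.
  leading term x_3**2: no divisor's leading term divides it; move 103/15*x_3**2 to the remainder.
  leading term x_3: no divisor's leading term divides it; move 122/9*x_3 to the remainder.
  leading term 1: no divisor's leading term divides it; move 337/45 to the remainder.
  remainder 4/5*x_3**3 + 103/15*x_3**2 + 122/9*x_3 + 337/45 ≠ 0; add g_4 = 4/5*x_3**3 + 103/15*x_3**2 + 122/9*x_3 + 337/45 to the basis.

S(f_1,g_4): leading monomials are coprime, so the S-polynomial reduces to 0 (Buchberger's first criterion).
S(f_2,g_4): lcm = x_2*x_3**3. S = -71/12*x_2*x_3**2 - 305/18*x_2*x_3 - 337/36*x_2 - 3*x_3**3 - 3*x_3**2.
  leading term x_2*x_3**2: subtract (-71/36*x_3)·f_2 from -71/12*x_2*x_3**2 - 305/18*x_2*x_3 - 337/36*x_2 - 3*x_3**3 - 3*x_3**2 → -7/6*x_2*x_3 - 337/36*x_2 - 3*x_3**3 - 83/4*x_3**2 - 71/4*x_3
  leading term x_2*x_3: subtract (-7/18)·f_2 from -7/6*x_2*x_3 - 337/36*x_2 - 3*x_3**3 - 83/4*x_3**2 - 71/4*x_3 → -25/4*x_2 - 3*x_3**3 - 83/4*x_3**2 - 85/4*x_3 - 7/2
  leading term x_2: subtract (5/4)·g_3 from -25/4*x_2 - 3*x_3**3 - 83/4*x_3**2 - 85/4*x_3 - 7/2 → -3*x_3**3 - 103/4*x_3**2 - 305/6*x_3 - 337/12
  leading term x_3**3: subtract (-15/4)·g_4 from -3*x_3**3 - 103/4*x_3**2 - 305/6*x_3 - 337/12 → 0
  remainder 0.

S(g_3,g_4): leading monomials are coprime, so the S-polynomial reduces to 0 (Buchberger's first criterion).
Every S-polynomial of the final basis reduces to 0, so we have a Gröbner basis.
Inter-reduce: drop elements whose leading term is divisible by another's, tail-reduce, and make monic.
Reduced Gröbner basis: {x_2 - 4/5*x_3**2 - 71/15*x_3 - 59/15, x_3**3 + 103/12*x_3**2 + 305/18*x_3 + 337/36}.

Buchberger on the second generating set:
h_1 = -6*x_2**2 - 24*x_3 - 24, LT = x_2**2.
h_2 = -6*x_2*x_3 - 16*x_2 + 18*x_3 + 18, LT = x_2*x_3.

S(h_1,h_2): lcm = x_2**2*x_3. S = -8/3*x_2**2 + 3*x_2*x_3 + 3*x_2 + 4*x_3**2 + 4*x_3.
  leading term x_2**2: subtract (4/9)·h_1 from -8/3*x_2**2 + 3*x_2*x_3 + 3*x_2 + 4*x_3**2 + 4*x_3 → 3*x_2*x_3 + 3*x_2 + 4*x_3**2 + 44/3*x_3 + 32/3
  leading term x_2*x_3: subtract (-1/2)·h_2 from 3*x_2*x_3 + 3*x_2 + 4*x_3**2 + 44/3*x_3 + 32/3 → -5*x_2 + 4*x_3**2 + 71/3*x_3 + 59/3
  leading term x_2: no divisor's leading term divides it; move -5*x_2 to the remainder.
  leading term x_3**2: no divisor's leading term divides it; move 4*x_3**2 to the remainder.
  leading term x_3: no divisor's leading term divides it; move 71/3*x_3 to the remainder.
  leading term 1: no divisor's leading term divides it; move 59/3 to the remainder.
  remainder -5*x_2 + 4*x_3**2 + 71/3*x_3 + 59/3 ≠ 0; add k_3 = -5*x_2 + 4*x_3**2 + 71/3*x_3 + 59/3 to the basis.

S(h_1,k_3): lcm = x_2**2. S = 4/5*x_2*x_3**2 + 71/15*x_2*x_3 + 59/15*x_2 + 4*x_3 + 4.
  leading term x_2*x_3**2: subtract (-2/15*x_3)·h_2 from 4/5*x_2*x_3**2 + 71/15*x_2*x_3 + 59/15*x_2 + 4*x_3 + 4 → 13/5*x_2*x_3 + 59/15*x_2 + 12/5*x_3**2 + 32/5*x_3 + 4
  leading term x_2*x_3: subtract (-13/30)·h_2 from 13/5*x_2*x_3 + 59/15*x_2 + 12/5*x_3**2 + 32/5*x_3 + 4 → -3*x_2 + 12/5*x_3**2 + 71/5*x_3 + 59/5
  leading term x_2: subtract (3/5)·k_3 from -3*x_2 + 12/5*x_3**2 + 71/5*x_3 + 59/5 → 0
  remainder 0.

S(h_2,k_3): lcm = x_2*x_3. S = 8/3*x_2 + 4/5*x_3**3 + 71/15*x_3**2 + 14/15*x_3 - 3.
  leading term x_2: subtract (-8/15)·k_3 from 8/3*x_2 + 4/5*x_3**3 + 71/15*x_3**2 + 14/15*x_3 - 3 → 4/5*x_3**3 + 103/15*x_3**2 + 122/9*x_3 + 337/45
  leading term x_3**3: no divisor's leading term divides it; move 4/5*x_3**3 to the remainder.
  leading term x_3**2: no divisor's leading term divides it; move 103/15*x_3**2 to the remainder.
  leading term x_3: no divisor's leading term divides it; move 122/9*x_3 to the remainder.
  leading term 1: no divisor's leading term divides it; move 337/45 to the remainder.
  remainder 4/5*x_3**3 + 103/15*x_3**2 + 122/9*x_3 + 337/45 ≠ 0; add k_4 = 4/5*x_3**3 + 103/15*x_3**2 + 122/9*x_3 + 337/45 to the basis.

S(h_1,k_4): leading monomials are coprime, so the S-polynomial reduces to 0 (Buchberger's first criterion).
S(h_2,k_4): lcm = x_2*x_3**3. S = -71/12*x_2*x_3**2 - 305/18*x_2*x_3 - 337/36*x_2 - 3*x_3**3 - 3*x_3**2.
  leading term x_2*x_3**2: subtract (71/72*x_3)·h_2 from -71/12*x_2*x_3**2 - 305/18*x_2*x_3 - 337/36*x_2 - 3*x_3**3 - 3*x_3**2 → -7/6*x_2*x_3 - 337/36*x_2 - 3*x_3**3 - 83/4*x_3**2 - 71/4*x_3
  leading term x_2*x_3: subtract (7/36)·h_2 from -7/6*x_2*x_3 - 337/36*x_2 - 3*x_3**3 - 83/4*x_3**2 - 71/4*x_3 → -25/4*x_2 - 3*x_3**3 - 83/4*x_3**2 - 85/4*x_3 - 7/2
  leading term x_2: subtract (5/4)·k_3 from -25/4*x_2 - 3*x_3**3 - 83/4*x_3**2 - 85/4*x_3 - 7/2 → -3*x_3**3 - 103/4*x_3**2 - 305/6*x_3 - 337/12
  leading term x_3**3: subtract (-15/4)·k_4 from -3*x_3**3 - 103/4*x_3**2 - 305/6*x_3 - 337/12 → 0
  remainder 0.

S(k_3,k_4): leading monomials are coprime, so the S-polynomial reduces to 0 (Buchberger's first criterion).
Every S-polynomial of the final basis reduces to 0, so we have a Gröbner basis.
Inter-reduce: drop elements whose leading term is divisible by another's, tail-reduce, and make monic.
Reduced Gröbner basis: {x_2 - 4/5*x_3**2 - 71/15*x_3 - 59/15, x_3**3 + 103/12*x_3**2 + 305/18*x_3 + 337/36}.

The two bases agree; hence the ideals are identical.

Yes, the ideals are equal.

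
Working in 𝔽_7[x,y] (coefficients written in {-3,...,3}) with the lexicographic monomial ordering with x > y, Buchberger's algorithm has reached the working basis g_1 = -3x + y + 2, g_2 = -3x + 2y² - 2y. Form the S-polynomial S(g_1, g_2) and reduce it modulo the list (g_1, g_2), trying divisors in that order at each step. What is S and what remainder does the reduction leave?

lcm(LM(g_1), LM(g_2)) = x.
S = (lcm/LT(g_1))·g_1 − (lcm/LT(g_2))·g_2 = 3y² - y - 3.
Reduce S modulo (g_1, g_2) in that order:
  leading term y²: no divisor's leading term divides it; move 3y² to the remainder.
  leading term y: no divisor's leading term divides it; move -y to the remainder.
  leading term 1: no divisor's leading term divides it; move -3 to the remainder.
The remainder 3y² - y - 3 is nonzero, so it would be added as the next basis element.

S(g_1, g_2) = 3y² - y - 3; remainder on division = 3y² - y - 3.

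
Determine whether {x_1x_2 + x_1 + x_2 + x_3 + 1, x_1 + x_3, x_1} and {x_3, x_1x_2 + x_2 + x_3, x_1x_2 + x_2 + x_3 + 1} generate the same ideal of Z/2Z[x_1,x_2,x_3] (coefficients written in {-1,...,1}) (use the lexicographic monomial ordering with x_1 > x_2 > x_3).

No, the ideals differ.

For a fixed monomial order, each ideal has a unique reduced Gröbner basis; comparing bases decides equality.
Buchberger on the first generating set:
f_1 = x_1x_2 + x_1 + x_2 + x_3 + 1, LT = x_1x_2.
f_2 = x_1 + x_3, LT = x_1.
f_3 = x_1, LT = x_1.

S(f_1,f_2): lcm = x_1x_2. S = x_1 + x_2x_3 + x_2 + x_3 + 1.
  leading term x_1: subtract (1)·f_2 from x_1 + x_2x_3 + x_2 + x_3 + 1 → x_2x_3 + x_2 + 1
  leading term x_2x_3: no divisor's leading term divides it; move x_2x_3 to the remainder.
  leading term x_2: no divisor's leading term divides it; move x_2 to the remainder.
  leading term 1: no divisor's leading term divides it; move 1 to the remainder.
  remainder x_2x_3 + x_2 + 1 ≠ 0; add g_4 = x_2x_3 + x_2 + 1 to the basis.

S(f_1,f_3): lcm = x_1x_2. S = x_1 + x_2 + x_3 + 1.
  leading term x_1: subtract (1)·f_2 from x_1 + x_2 + x_3 + 1 → x_2 + 1
  leading term x_2: no divisor's leading term divides it; move x_2 to the remainder.
  leading term 1: no divisor's leading term divides it; move 1 to the remainder.
  remainder x_2 + 1 ≠ 0; add g_5 = x_2 + 1 to the basis.

S(f_2,f_3): lcm = x_1. S = x_3.
  leading term x_3: no divisor's leading term divides it; move x_3 to the remainder.
  remainder x_3 ≠ 0; add g_6 = x_3 to the basis.

The other S-polynomials (S(f_1,g_4), S(f_2,g_4), S(f_3,g_4), S(f_1,g_5), S(f_2,g_5), S(f_3,g_5), S(g_4,g_5), S(f_1,g_6), S(f_2,g_6), S(f_3,g_6), S(g_4,g_6), S(g_5,g_6)) all reduce to 0 modulo the current basis, so we have a Gröbner basis.
Inter-reduce: drop elements whose leading term is divisible by another's, tail-reduce, and make monic.
Reduced Gröbner basis: {x_1, x_2 + 1, x_3}.

Buchberger on the second generating set:
h_1 = x_3, LT = x_3.
h_2 = x_1x_2 + x_2 + x_3, LT = x_1x_2.
h_3 = x_1x_2 + x_2 + x_3 + 1, LT = x_1x_2.

S(h_2,h_3): lcm = x_1x_2. S = 1.
  leading term 1: no divisor's leading term divides it; move 1 to the remainder.
  remainder 1 ≠ 0; add k_4 = 1 to the basis.

The other S-polynomials (S(h_1,h_2), S(h_1,h_3), S(h_1,k_4), S(h_2,k_4), S(h_3,k_4)) all reduce to 0 modulo the current basis, so we have a Gröbner basis.
Inter-reduce: drop elements whose leading term is divisible by another's, tail-reduce, and make monic.
Reduced Gröbner basis: {1}.

Since the reduced bases disagree, the two ideals are not the same.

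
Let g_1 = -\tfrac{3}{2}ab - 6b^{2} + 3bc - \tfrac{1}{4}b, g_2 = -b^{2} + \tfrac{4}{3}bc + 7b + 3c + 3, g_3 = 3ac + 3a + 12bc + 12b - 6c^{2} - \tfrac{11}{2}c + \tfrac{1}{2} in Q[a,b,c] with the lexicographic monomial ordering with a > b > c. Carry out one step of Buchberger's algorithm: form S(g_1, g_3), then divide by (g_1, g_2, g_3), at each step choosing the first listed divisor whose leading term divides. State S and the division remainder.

lcm(LM(g_1), LM(g_3)) = abc.
S = (lcm/LT(g_1))·g_1 − (lcm/LT(g_3))·g_3 = -ab - 4b^{2} + 2bc - \tfrac{1}{6}b.
Reduce S modulo (g_1, g_2, g_3) in that order:
  leading term ab: subtract (\tfrac{2}{3})·g_1 from -ab - 4b^{2} + 2bc - \tfrac{1}{6}b → 0
The remainder is 0, so this S-polynomial contributes no new basis element.

S(g_1, g_3) = -ab - 4b^{2} + 2bc - \tfrac{1}{6}b; remainder on division = 0.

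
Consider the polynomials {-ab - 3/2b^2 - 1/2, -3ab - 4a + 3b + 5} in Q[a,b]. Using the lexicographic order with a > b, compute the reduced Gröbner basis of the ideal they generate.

f_1 = -ab - 3/2b^2 - 1/2, LT = ab.
f_2 = -3ab - 4a + 3b + 5, LT = ab.

S(f_1,f_2): lcm = ab. S = -4/3a + 3/2b^2 + b + 13/6.
  leading term a: no divisor's leading term divides it; move -4/3a to the remainder.
  leading term b^2: no divisor's leading term divides it; move 3/2b^2 to the remainder.
  leading term b: no divisor's leading term divides it; move b to the remainder.
  leading term 1: no divisor's leading term divides it; move 13/6 to the remainder.
  remainder -4/3a + 3/2b^2 + b + 13/6 ≠ 0; add g_3 = -4/3a + 3/2b^2 + b + 13/6 to the basis.

S(f_1,g_3): lcm = ab. S = 9/8b^3 + 9/4b^2 + 13/8b + 1/2.
  leading term b^3: no divisor's leading term divides it; move 9/8b^3 to the remainder.
  leading term b^2: no divisor's leading term divides it; move 9/4b^2 to the remainder.
  leading term b: no divisor's leading term divides it; move 13/8b to the remainder.
  leading term 1: no divisor's leading term divides it; move 1/2 to the remainder.
  remainder 9/8b^3 + 9/4b^2 + 13/8b + 1/2 ≠ 0; add g_4 = 9/8b^3 + 9/4b^2 + 13/8b + 1/2 to the basis.

The other S-polynomials (S(f_2,g_3), S(f_1,g_4), S(f_2,g_4), S(g_3,g_4)) all reduce to 0 modulo the current basis, so we have a Gröbner basis.
Inter-reduce: drop elements whose leading term is divisible by another's, tail-reduce, and make monic.

G = {a - 9/8b^2 - 3/4b - 13/8, b^3 + 2b^2 + 13/9b + 4/9}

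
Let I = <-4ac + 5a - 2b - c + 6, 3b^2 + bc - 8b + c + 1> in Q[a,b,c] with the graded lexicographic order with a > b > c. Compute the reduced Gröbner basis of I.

f_1 = -4ac + 5a - 2b - c + 6, LT = ac.
f_2 = 3b^2 + bc - 8b + c + 1, LT = b^2.

The S-polynomials (S(f_1,f_2)) all reduce to 0 modulo the current basis, so we have a Gröbner basis.

G = {ac - 5/4a + 1/2b + 1/4c - 3/2, b^2 + 1/3bc - 8/3b + 1/3c + 1/3}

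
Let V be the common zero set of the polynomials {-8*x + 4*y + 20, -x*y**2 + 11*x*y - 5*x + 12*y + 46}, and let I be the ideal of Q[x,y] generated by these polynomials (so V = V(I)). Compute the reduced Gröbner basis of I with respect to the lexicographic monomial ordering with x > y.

f_1 = -8*x + 4*y + 20, LT = x.
f_2 = -x*y**2 + 11*x*y - 5*x + 12*y + 46, LT = x*y**2.

S(f_1,f_2): lcm = x*y**2. S = 11*x*y - 5*x - 1/2*y**3 - 5/2*y**2 + 12*y + 46.
  reduce S modulo (f_1, f_2):
  remainder -1/2*y**3 + 3*y**2 + 37*y + 67/2 ≠ 0; add g_3 = -1/2*y**3 + 3*y**2 + 37*y + 67/2 to the basis.

The other S-polynomials (S(f_1,g_3), S(f_2,g_3)) all reduce to 0 modulo the current basis, so we have a Gröbner basis.
Inter-reduce: drop elements whose leading term is divisible by another's, tail-reduce, and make monic.

G = {x - 1/2*y - 5/2, y**3 - 6*y**2 - 74*y - 67}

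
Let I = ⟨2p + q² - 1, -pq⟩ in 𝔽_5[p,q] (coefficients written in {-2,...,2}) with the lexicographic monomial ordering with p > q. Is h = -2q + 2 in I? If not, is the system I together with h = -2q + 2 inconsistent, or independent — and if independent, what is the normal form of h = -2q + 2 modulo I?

First compute the reduced Gröbner basis of I by Buchberger's algorithm.
f_1 = 2p + q² - 1, LT = p.
f_2 = -pq, LT = pq.

S(f_1,f_2): lcm = pq. S = -2q³ + 2q.
  leading term q³: no divisor's leading term divides it; move -2q³ to the remainder.
  leading term q: no divisor's leading term divides it; move 2q to the remainder.
  remainder -2q³ + 2q ≠ 0; add k_3 = -2q³ + 2q to the basis.

S(f_1,k_3): leading monomials are coprime, so the S-polynomial reduces to 0 (Buchberger's first criterion).
S(f_2,k_3): lcm = pq³. S = pq.
  leading term pq: subtract (-2q)·f_1 from pq → 2q³ - 2q
  leading term q³: subtract (-1)·k_3 from 2q³ - 2q → 0
  remainder 0.

Every S-polynomial of the final basis reduces to 0, so we have a Gröbner basis.
Inter-reduce: drop elements whose leading term is divisible by another's, tail-reduce, and make monic.
Reduced Gröbner basis: {p - 2q² + 2, q³ - q}.
Label its elements g_1 = p - 2q² + 2, g_2 = q³ - q.

Reduce h = -2q + 2 modulo G:
  leading term q: no divisor's leading term divides it; move -2q to the remainder.
  leading term 1: no divisor's leading term divides it; move 2 to the remainder.
  normal form = -2q + 2.
The normal form is nonzero, so h ∉ I. Since h minus its normal form lies in I, I + (h) = I + (r) where r = -2q + 2; decide whether this ideal is the whole ring.
Run Buchberger on G together with r (pairs among the g_i already reduce to 0 since G is a Gröbner basis):
g_1 = p - 2q² + 2, LT = p.
g_2 = q³ - q, LT = q³.
r = -2q + 2, LT = q.

S(g_1,g_2): leading monomials are coprime, so the S-polynomial reduces to 0 (Buchberger's first criterion).
S(g_1,r): leading monomials are coprime, so the S-polynomial reduces to 0 (Buchberger's first criterion).
S(g_2,r): lcm = q³. S = q² - q.
  leading term q²: subtract (2q)·r from q² - q → 0
  remainder 0.

Every S-polynomial of the final basis reduces to 0, so we have a Gröbner basis.
Inter-reduce: drop elements whose leading term is divisible by another's, tail-reduce, and make monic.
Reduced Gröbner basis: {p, q - 1}.
The reduced Gröbner basis of I + (h) is {p, q - 1} ≠ {1}, a proper ideal, so the enlarged system stays consistent: h is independent of I, with normal form -2q + 2.

-2q + 2 is independent of I; its normal form modulo I is -2q + 2.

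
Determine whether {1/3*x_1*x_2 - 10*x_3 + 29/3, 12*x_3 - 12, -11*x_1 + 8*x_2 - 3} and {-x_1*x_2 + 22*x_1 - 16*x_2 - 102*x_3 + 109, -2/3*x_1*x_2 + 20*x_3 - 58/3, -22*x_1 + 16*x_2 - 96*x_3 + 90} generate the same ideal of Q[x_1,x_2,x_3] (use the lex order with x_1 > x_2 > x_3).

For a fixed monomial order, each ideal has a unique reduced Gröbner basis; comparing bases decides equality.
Buchberger on the first generating set:
f_1 = 1/3*x_1*x_2 - 10*x_3 + 29/3, LT = x_1*x_2.
f_2 = 12*x_3 - 12, LT = x_3.
f_3 = -11*x_1 + 8*x_2 - 3, LT = x_1.

S(f_1,f_3): lcm = x_1*x_2. S = 8/11*x_2**2 - 3/11*x_2 - 30*x_3 + 29.
  reduce S modulo (f_1, f_2, f_3):
  remainder 8/11*x_2**2 - 3/11*x_2 - 1 ≠ 0; add g_4 = 8/11*x_2**2 - 3/11*x_2 - 1 to the basis.

The other S-polynomials (S(f_1,f_2), S(f_2,f_3), S(f_1,g_4), S(f_2,g_4), S(f_3,g_4)) all reduce to 0 modulo the current basis, so we have a Gröbner basis.
Inter-reduce: drop elements whose leading term is divisible by another's, tail-reduce, and make monic.
Reduced Gröbner basis: {x_1 - 8/11*x_2 + 3/11, x_2**2 - 3/8*x_2 - 11/8, x_3 - 1}.

Buchberger on the second generating set:
h_1 = -x_1*x_2 + 22*x_1 - 16*x_2 - 102*x_3 + 109, LT = x_1*x_2.
h_2 = -2/3*x_1*x_2 + 20*x_3 - 58/3, LT = x_1*x_2.
h_3 = -22*x_1 + 16*x_2 - 96*x_3 + 90, LT = x_1.

S(h_1,h_2): lcm = x_1*x_2. S = -22*x_1 + 16*x_2 + 132*x_3 - 138.
  reduce S modulo (h_1, h_2, h_3):
  remainder 228*x_3 - 228 ≠ 0; add k_4 = 228*x_3 - 228 to the basis.

S(h_1,h_3): lcm = x_1*x_2. S = -22*x_1 + 8/11*x_2**2 - 48/11*x_2*x_3 + 221/11*x_2 + 102*x_3 - 109.
  reduce S modulo (h_1, h_2, h_3, k_4):
  remainder 8/11*x_2**2 - 3/11*x_2 - 1 ≠ 0; add k_5 = 8/11*x_2**2 - 3/11*x_2 - 1 to the basis.

The other S-polynomials (S(h_2,h_3), S(h_1,k_4), S(h_2,k_4), S(h_3,k_4), S(h_1,k_5), S(h_2,k_5), S(h_3,k_5), S(k_4,k_5)) all reduce to 0 modulo the current basis, so we have a Gröbner basis.
Inter-reduce: drop elements whose leading term is divisible by another's, tail-reduce, and make monic.
Reduced Gröbner basis: {x_1 - 8/11*x_2 + 3/11, x_2**2 - 3/8*x_2 - 11/8, x_3 - 1}.

These coincide, so the ideals are equal.
The choice of monomial ordering does not affect the verdict — as long as both bases are computed under the same ordering, their equality decides ideal equality.

Yes, the ideals are equal.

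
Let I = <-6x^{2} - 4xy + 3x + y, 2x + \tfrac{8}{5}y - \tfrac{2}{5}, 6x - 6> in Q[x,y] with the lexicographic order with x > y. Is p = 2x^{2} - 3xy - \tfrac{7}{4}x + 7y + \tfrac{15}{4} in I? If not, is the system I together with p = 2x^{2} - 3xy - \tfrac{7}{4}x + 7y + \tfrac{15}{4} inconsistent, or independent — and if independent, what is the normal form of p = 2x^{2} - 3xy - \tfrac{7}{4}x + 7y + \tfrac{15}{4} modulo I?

First compute the reduced Gröbner basis of I by Buchberger's algorithm.
f_1 = -6x^{2} - 4xy + 3x + y, LT = x^{2}.
f_2 = 2x + \tfrac{8}{5}y - \tfrac{2}{5}, LT = x.
f_3 = 6x - 6, LT = x.

S(f_1,f_2): lcm = x^{2}. S = -\tfrac{2}{15}xy - \tfrac{3}{10}x - \tfrac{1}{6}y.
  leading term xy: subtract (-\tfrac{1}{15}y)·f_2 from -\tfrac{2}{15}xy - \tfrac{3}{10}x - \tfrac{1}{6}y → -\tfrac{3}{10}x + \tfrac{8}{75}y^{2} - \tfrac{29}{150}y
  leading term x: subtract (-\tfrac{3}{20})·f_2 from -\tfrac{3}{10}x + \tfrac{8}{75}y^{2} - \tfrac{29}{150}y → \tfrac{8}{75}y^{2} + \tfrac{7}{150}y - \tfrac{3}{50}
  leading term y^{2}: no divisor's leading term divides it; move \tfrac{8}{75}y^{2} to the remainder.
  leading term y: no divisor's leading term divides it; move \tfrac{7}{150}y to the remainder.
  leading term 1: no divisor's leading term divides it; move -\tfrac{3}{50} to the remainder.
  remainder \tfrac{8}{75}y^{2} + \tfrac{7}{150}y - \tfrac{3}{50} ≠ 0; add h_4 = \tfrac{8}{75}y^{2} + \tfrac{7}{150}y - \tfrac{3}{50} to the basis.

S(f_1,f_3): lcm = x^{2}. S = \tfrac{2}{3}xy + \tfrac{1}{2}x - \tfrac{1}{6}y.
  leading term xy: subtract (\tfrac{1}{3}y)·f_2 from \tfrac{2}{3}xy + \tfrac{1}{2}x - \tfrac{1}{6}y → \tfrac{1}{2}x - \tfrac{8}{15}y^{2} - \tfrac{1}{30}y
  leading term x: subtract (\tfrac{1}{4})·f_2 from \tfrac{1}{2}x - \tfrac{8}{15}y^{2} - \tfrac{1}{30}y → -\tfrac{8}{15}y^{2} - \tfrac{13}{30}y + \tfrac{1}{10}
  leading term y^{2}: subtract (-5)·h_4 from -\tfrac{8}{15}y^{2} - \tfrac{13}{30}y + \tfrac{1}{10} → -\tfrac{1}{5}y - \tfrac{1}{5}
  leading term y: no divisor's leading term divides it; move -\tfrac{1}{5}y to the remainder.
  leading term 1: no divisor's leading term divides it; move -\tfrac{1}{5} to the remainder.
  remainder -\tfrac{1}{5}y - \tfrac{1}{5} ≠ 0; add h_5 = -\tfrac{1}{5}y - \tfrac{1}{5} to the basis.

S(f_2,f_3): lcm = x. S = \tfrac{4}{5}y + \tfrac{4}{5}.
  leading term y: subtract (-4)·h_5 from \tfrac{4}{5}y + \tfrac{4}{5} → 0
  remainder 0.

S(f_1,h_4): leading monomials are coprime, so the S-polynomial reduces to 0 (Buchberger's first criterion).
S(f_2,h_4): leading monomials are coprime, so the S-polynomial reduces to 0 (Buchberger's first criterion).
S(f_3,h_4): leading monomials are coprime, so the S-polynomial reduces to 0 (Buchberger's first criterion).
S(f_1,h_5): leading monomials are coprime, so the S-polynomial reduces to 0 (Buchberger's first criterion).
S(f_2,h_5): leading monomials are coprime, so the S-polynomial reduces to 0 (Buchberger's first criterion).
S(f_3,h_5): leading monomials are coprime, so the S-polynomial reduces to 0 (Buchberger's first criterion).
S(h_4,h_5): lcm = y^{2}. S = -\tfrac{9}{16}y - \tfrac{9}{16}.
  leading term y: subtract (\tfrac{45}{16})·h_5 from -\tfrac{9}{16}y - \tfrac{9}{16} → 0
  remainder 0.

Every S-polynomial of the final basis reduces to 0, so we have a Gröbner basis.
Inter-reduce: drop elements whose leading term is divisible by another's, tail-reduce, and make monic.
Reduced Gröbner basis: {x - 1, y + 1}.
Label its elements g_1 = x - 1, g_2 = y + 1.

Reduce p = 2x^{2} - 3xy - \tfrac{7}{4}x + 7y + \tfrac{15}{4} modulo G:
  leading term x^{2}: subtract (2x)·g_1 from 2x^{2} - 3xy - \tfrac{7}{4}x + 7y + \tfrac{15}{4} → -3xy + \tfrac{1}{4}x + 7y + \tfrac{15}{4}
  leading term xy: subtract (-3y)·g_1 from -3xy + \tfrac{1}{4}x + 7y + \tfrac{15}{4} → \tfrac{1}{4}x + 4y + \tfrac{15}{4}
  leading term x: subtract (\tfrac{1}{4})·g_1 from \tfrac{1}{4}x + 4y + \tfrac{15}{4} → 4y + 4
  leading term y: subtract (4)·g_2 from 4y + 4 → 0
  normal form = 0.
Since the normal form is 0, p ∈ I.

The remainder on division by a Gröbner basis is unique — it is the normal form.

2x^{2} - 3xy - \tfrac{7}{4}x + 7y + \tfrac{15}{4} lies in I (it reduces to 0).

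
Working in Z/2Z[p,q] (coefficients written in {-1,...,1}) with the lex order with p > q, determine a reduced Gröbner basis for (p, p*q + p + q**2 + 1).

f_1 = p, LT = p.
f_2 = p*q + p + q**2 + 1, LT = p*q.

S(f_1,f_2): lcm = p*q. S = p + q**2 + 1.
  reduce S modulo (f_1, f_2):
  remainder q**2 + 1 ≠ 0; add g_3 = q**2 + 1 to the basis.

The other S-polynomials (S(f_1,g_3), S(f_2,g_3)) all reduce to 0 modulo the current basis, so we have a Gröbner basis.
Inter-reduce: drop elements whose leading term is divisible by another's, tail-reduce, and make monic.

G = {p, q**2 + 1}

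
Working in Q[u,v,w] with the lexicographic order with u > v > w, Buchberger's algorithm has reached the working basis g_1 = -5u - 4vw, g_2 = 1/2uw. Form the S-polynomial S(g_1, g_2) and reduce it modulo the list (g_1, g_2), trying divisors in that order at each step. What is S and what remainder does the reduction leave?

S(g_1, g_2) = 4/5vw^2; remainder on division = 4/5vw^2.

lcm(LM(g_1), LM(g_2)) = uw.
S = (lcm/LT(g_1))·g_1 − (lcm/LT(g_2))·g_2 = 4/5vw^2.
Reduce S modulo (g_1, g_2) in that order:
  leading term vw^2: no divisor's leading term divides it; move 4/5vw^2 to the remainder.
The remainder 4/5vw^2 is nonzero, so it would be added as the next basis element.
An S-polynomial is built so that the two leading terms cancel; whether anything survives reduction is exactly the Gröbner-basis criterion.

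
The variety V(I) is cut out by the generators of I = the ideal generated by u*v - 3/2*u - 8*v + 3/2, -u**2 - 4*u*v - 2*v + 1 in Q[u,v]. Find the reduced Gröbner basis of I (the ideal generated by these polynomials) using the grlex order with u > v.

G = {u**2 + 6*u + 34*v - 7, u*v - 3/2*u - 8*v + 3/2, v**2 + 21/68*u + 27/17*v - 21/68}

f_1 = u*v - 3/2*u - 8*v + 3/2, LT = u*v.
f_2 = -u**2 - 4*u*v - 2*v + 1, LT = u**2.

S(f_1,f_2): lcm = u**2*v. S = -4*u*v**2 - 3/2*u**2 - 8*u*v - 2*v**2 + 3/2*u + v.
  leading term u*v**2: subtract (-4*v)·f_1 from -4*u*v**2 - 3/2*u**2 - 8*u*v - 2*v**2 + 3/2*u + v → -3/2*u**2 - 14*u*v - 34*v**2 + 3/2*u + 7*v
  leading term u**2: subtract (3/2)·f_2 from -3/2*u**2 - 14*u*v - 34*v**2 + 3/2*u + 7*v → -8*u*v - 34*v**2 + 3/2*u + 10*v - 3/2
  leading term u*v: subtract (-8)·f_1 from -8*u*v - 34*v**2 + 3/2*u + 10*v - 3/2 → -34*v**2 - 21/2*u - 54*v + 21/2
  leading term v**2: no divisor's leading term divides it; move -34*v**2 to the remainder.
  leading term u: no divisor's leading term divides it; move -21/2*u to the remainder.
  leading term v: no divisor's leading term divides it; move -54*v to the remainder.
  leading term 1: no divisor's leading term divides it; move 21/2 to the remainder.
  remainder -34*v**2 - 21/2*u - 54*v + 21/2 ≠ 0; add g_3 = -34*v**2 - 21/2*u - 54*v + 21/2 to the basis.

The other S-polynomials (S(f_1,g_3), S(f_2,g_3)) all reduce to 0 modulo the current basis, so we have a Gröbner basis.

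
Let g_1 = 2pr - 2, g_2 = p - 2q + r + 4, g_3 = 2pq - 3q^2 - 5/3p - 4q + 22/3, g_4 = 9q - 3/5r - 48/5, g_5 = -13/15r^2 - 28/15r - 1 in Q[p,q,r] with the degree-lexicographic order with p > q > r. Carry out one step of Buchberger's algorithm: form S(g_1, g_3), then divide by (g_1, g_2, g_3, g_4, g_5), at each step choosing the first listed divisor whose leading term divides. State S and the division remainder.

lcm(LM(g_1), LM(g_3)) = pqr.
S = (lcm/LT(g_1))·g_1 − (lcm/LT(g_3))·g_3 = 3/2q^2r + 5/6pr + 2qr - q - 11/3r.
Reduce S modulo (g_1, g_2, g_3, g_4, g_5) in that order:
  leading term q^2r: subtract (1/6qr)·g_4 from 3/2q^2r + 5/6pr + 2qr - q - 11/3r → 1/10qr^2 + 5/6pr + 18/5qr - q - 11/3r
  leading term qr^2: subtract (1/90r^2)·g_4 from 1/10qr^2 + 5/6pr + 18/5qr - q - 11/3r → 1/150r^3 + 5/6pr + 18/5qr + 8/75r^2 - q - 11/3r
  leading term r^3: subtract (-1/130r)·g_5 from 1/150r^3 + 5/6pr + 18/5qr + 8/75r^2 - q - 11/3r → 5/6pr + 18/5qr + 6/65r^2 - q - 1433/390r
  leading term pr: subtract (5/12)·g_1 from 5/6pr + 18/5qr + 6/65r^2 - q - 1433/390r → 18/5qr + 6/65r^2 - q - 1433/390r + 5/6
  leading term qr: subtract (2/5r)·g_4 from 18/5qr + 6/65r^2 - q - 1433/390r + 5/6 → 108/325r^2 - q + 323/1950r + 5/6
  leading term r^2: subtract (-324/845)·g_5 from 108/325r^2 - q + 323/1950r + 5/6 → -q - 2789/5070r + 2281/5070
  leading term q: subtract (-1/9)·g_4 from -q - 2789/5070r + 2281/5070 → -3127/5070r - 3127/5070
  leading term r: no divisor's leading term divides it; move -3127/5070r to the remainder.
  leading term 1: no divisor's leading term divides it; move -3127/5070 to the remainder.
The remainder -3127/5070r - 3127/5070 is nonzero, so it would be added as the next basis element.

S(g_1, g_3) = 3/2q^2r + 5/6pr + 2qr - q - 11/3r; remainder on division = -3127/5070r - 3127/5070.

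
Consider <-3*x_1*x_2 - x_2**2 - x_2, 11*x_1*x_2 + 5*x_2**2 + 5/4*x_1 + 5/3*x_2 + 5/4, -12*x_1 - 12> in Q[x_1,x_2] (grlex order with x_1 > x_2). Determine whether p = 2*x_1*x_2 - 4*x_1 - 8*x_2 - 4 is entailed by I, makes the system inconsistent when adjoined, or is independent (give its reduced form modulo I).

2*x_1*x_2 - 4*x_1 - 8*x_2 - 4 lies in I (it reduces to 0).

First compute the reduced Gröbner basis of I by Buchberger's algorithm.
f_1 = -3*x_1*x_2 - x_2**2 - x_2, LT = x_1*x_2.
f_2 = 11*x_1*x_2 + 5*x_2**2 + 5/4*x_1 + 5/3*x_2 + 5/4, LT = x_1*x_2.
f_3 = -12*x_1 - 12, LT = x_1.

S(f_1,f_2): lcm = x_1*x_2. S = -4/33*x_2**2 - 5/44*x_1 + 2/11*x_2 - 5/44.
  leading term x_2**2: no divisor's leading term divides it; move -4/33*x_2**2 to the remainder.
  leading term x_1: subtract (5/528)·f_3 from -5/44*x_1 + 2/11*x_2 - 5/44 → 2/11*x_2
  leading term x_2: no divisor's leading term divides it; move 2/11*x_2 to the remainder.
  remainder -4/33*x_2**2 + 2/11*x_2 ≠ 0; add h_4 = -4/33*x_2**2 + 2/11*x_2 to the basis.

S(f_1,f_3): lcm = x_1*x_2. S = 1/3*x_2**2 - 2/3*x_2.
  leading term x_2**2: subtract (-11/4)·h_4 from 1/3*x_2**2 - 2/3*x_2 → -1/6*x_2
  leading term x_2: no divisor's leading term divides it; move -1/6*x_2 to the remainder.
  remainder -1/6*x_2 ≠ 0; add h_5 = -1/6*x_2 to the basis.

The other S-polynomials (S(f_2,f_3), S(f_1,h_4), S(f_2,h_4), S(f_3,h_4), S(f_1,h_5), S(f_2,h_5), S(f_3,h_5), S(h_4,h_5)) all reduce to 0 modulo the current basis, so we have a Gröbner basis.
Inter-reduce: drop elements whose leading term is divisible by another's, tail-reduce, and make monic.
Reduced Gröbner basis: {x_1 + 1, x_2}.
Label its elements g_1 = x_1 + 1, g_2 = x_2.

Reduce p = 2*x_1*x_2 - 4*x_1 - 8*x_2 - 4 modulo G:
  leading term x_1*x_2: subtract (2*x_2)·g_1 from 2*x_1*x_2 - 4*x_1 - 8*x_2 - 4 → -4*x_1 - 10*x_2 - 4
  leading term x_1: subtract (-4)·g_1 from -4*x_1 - 10*x_2 - 4 → -10*x_2
  leading term x_2: subtract (-10)·g_2 from -10*x_2 → 0
  normal form = 0.
Since the normal form is 0, p ∈ I.

The remainder on division by a Gröbner basis is unique — it is the normal form.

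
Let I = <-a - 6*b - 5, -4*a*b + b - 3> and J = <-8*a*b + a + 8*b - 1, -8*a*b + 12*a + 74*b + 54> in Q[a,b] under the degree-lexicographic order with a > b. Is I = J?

For a fixed monomial order, each ideal has a unique reduced Gröbner basis; comparing bases decides equality.
Buchberger on the first generating set:
f_1 = -a - 6*b - 5, LT = a.
f_2 = -4*a*b + b - 3, LT = a*b.

S(f_1,f_2): lcm = a*b. S = 6*b**2 + 21/4*b - 3/4.
  reduce S modulo (f_1, f_2):
  remainder 6*b**2 + 21/4*b - 3/4 ≠ 0; add g_3 = 6*b**2 + 21/4*b - 3/4 to the basis.

The other S-polynomials (S(f_1,g_3), S(f_2,g_3)) all reduce to 0 modulo the current basis, so we have a Gröbner basis.
Inter-reduce: drop elements whose leading term is divisible by another's, tail-reduce, and make monic.
Reduced Gröbner basis: {b**2 + 7/8*b - 1/8, a + 6*b + 5}.

Buchberger on the second generating set:
h_1 = -8*a*b + a + 8*b - 1, LT = a*b.
h_2 = -8*a*b + 12*a + 74*b + 54, LT = a*b.

S(h_1,h_2): lcm = a*b. S = 11/8*a + 33/4*b + 55/8.
  reduce S modulo (h_1, h_2):
  remainder 11/8*a + 33/4*b + 55/8 ≠ 0; add k_3 = 11/8*a + 33/4*b + 55/8 to the basis.

S(h_1,k_3): lcm = a*b. S = -6*b**2 - 1/8*a - 6*b + 1/8.
  reduce S modulo (h_1, h_2, k_3):
  remainder -6*b**2 - 21/4*b + 3/4 ≠ 0; add k_4 = -6*b**2 - 21/4*b + 3/4 to the basis.

The other S-polynomials (S(h_2,k_3), S(h_1,k_4), S(h_2,k_4), S(k_3,k_4)) all reduce to 0 modulo the current basis, so we have a Gröbner basis.
Inter-reduce: drop elements whose leading term is divisible by another's, tail-reduce, and make monic.
Reduced Gröbner basis: {b**2 + 7/8*b - 1/8, a + 6*b + 5}.

The two bases agree; hence the ideals are identical.

Yes, the ideals are equal.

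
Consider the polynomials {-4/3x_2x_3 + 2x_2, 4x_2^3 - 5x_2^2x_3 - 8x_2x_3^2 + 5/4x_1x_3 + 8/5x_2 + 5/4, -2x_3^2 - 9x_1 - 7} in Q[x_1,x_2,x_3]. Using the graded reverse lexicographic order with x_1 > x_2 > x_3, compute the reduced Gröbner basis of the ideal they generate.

f_1 = -4/3x_2x_3 + 2x_2, LT = x_2x_3.
f_2 = 4x_2^3 - 5x_2^2x_3 - 8x_2x_3^2 + 5/4x_1x_3 + 8/5x_2 + 5/4, LT = x_2^3.
f_3 = -2x_3^2 - 9x_1 - 7, LT = x_3^2.

S(f_1,f_2): lcm = x_2^3x_3. S = 5/4x_2^2x_3^2 + 2x_2x_3^3 - 3/2x_2^3 - 5/16x_1x_3^2 - 2/5x_2x_3 - 5/16x_3.
  leading term x_2^2x_3^2: subtract (-15/16x_2x_3)·f_1 from 5/4x_2^2x_3^2 + 2x_2x_3^3 - 3/2x_2^3 - 5/16x_1x_3^2 - 2/5x_2x_3 - 5/16x_3 → 2x_2x_3^3 - 3/2x_2^3 + 15/8x_2^2x_3 - 5/16x_1x_3^2 - 2/5x_2x_3 - 5/16x_3
  leading term x_2x_3^3: subtract (-3/2x_3^2)·f_1 from 2x_2x_3^3 - 3/2x_2^3 + 15/8x_2^2x_3 - 5/16x_1x_3^2 - 2/5x_2x_3 - 5/16x_3 → -3/2x_2^3 + 15/8x_2^2x_3 - 5/16x_1x_3^2 + 3x_2x_3^2 - 2/5x_2x_3 - 5/16x_3
  leading term x_2^3: subtract (-3/8)·f_2 from -3/2x_2^3 + 15/8x_2^2x_3 - 5/16x_1x_3^2 + 3x_2x_3^2 - 2/5x_2x_3 - 5/16x_3 → -5/16x_1x_3^2 + 15/32x_1x_3 - 2/5x_2x_3 + 3/5x_2 - 5/16x_3 + 15/32
  leading term x_1x_3^2: subtract (5/32x_1)·f_3 from -5/16x_1x_3^2 + 15/32x_1x_3 - 2/5x_2x_3 + 3/5x_2 - 5/16x_3 + 15/32 → 45/32x_1^2 + 15/32x_1x_3 - 2/5x_2x_3 + 35/32x_1 + 3/5x_2 - 5/16x_3 + 15/32
  leading term x_1^2: no divisor's leading term divides it; move 45/32x_1^2 to the remainder.
  leading term x_1x_3: no divisor's leading term divides it; move 15/32x_1x_3 to the remainder.
  leading term x_2x_3: subtract (3/10)·f_1 from -2/5x_2x_3 + 35/32x_1 + 3/5x_2 - 5/16x_3 + 15/32 → 35/32x_1 - 5/16x_3 + 15/32
  leading term x_1: no divisor's leading term divides it; move 35/32x_1 to the remainder.
  leading term x_3: no divisor's leading term divides it; move -5/16x_3 to the remainder.
  leading term 1: no divisor's leading term divides it; move 15/32 to the remainder.
  remainder 45/32x_1^2 + 15/32x_1x_3 + 35/32x_1 - 5/16x_3 + 15/32 ≠ 0; add g_4 = 45/32x_1^2 + 15/32x_1x_3 + 35/32x_1 - 5/16x_3 + 15/32 to the basis.

S(f_1,f_3): lcm = x_2x_3^2. S = -9/2x_1x_2 - 3/2x_2x_3 - 7/2x_2.
  leading term x_1x_2: no divisor's leading term divides it; move -9/2x_1x_2 to the remainder.
  leading term x_2x_3: subtract (9/8)·f_1 from -3/2x_2x_3 - 7/2x_2 → -23/4x_2
  leading term x_2: no divisor's leading term divides it; move -23/4x_2 to the remainder.
  remainder -9/2x_1x_2 - 23/4x_2 ≠ 0; add g_5 = -9/2x_1x_2 - 23/4x_2 to the basis.

The other S-polynomials (S(f_2,f_3), S(f_1,g_4), S(f_2,g_4), S(f_3,g_4), S(f_1,g_5), S(f_2,g_5), S(f_3,g_5), S(g_4,g_5)) all reduce to 0 modulo the current basis, so we have a Gröbner basis.

G = {x_2^3 - 15/8x_2^2 + 5/16x_1x_3 - 41/10x_2 + 5/16, x_1^2 + 1/3x_1x_3 + 7/9x_1 - 2/9x_3 + 1/3, x_1x_2 + 23/18x_2, x_2x_3 - 3/2x_2, x_3^2 + 9/2x_1 + 7/2}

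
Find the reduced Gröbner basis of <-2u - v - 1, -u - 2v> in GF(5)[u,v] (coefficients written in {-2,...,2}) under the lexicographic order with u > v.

G = {u - 1, v - 2}

f_1 = -2u - v - 1, LT = u.
f_2 = -u - 2v, LT = u.

S(f_1,f_2): lcm = u. S = v - 2.
  leading term v: no divisor's leading term divides it; move v to the remainder.
  leading term 1: no divisor's leading term divides it; move -2 to the remainder.
  remainder v - 2 ≠ 0; add g_3 = v - 2 to the basis.

S(f_1,g_3): leading monomials are coprime, so the S-polynomial reduces to 0 (Buchberger's first criterion).
S(f_2,g_3): leading monomials are coprime, so the S-polynomial reduces to 0 (Buchberger's first criterion).
Every S-polynomial of the final basis reduces to 0, so we have a Gröbner basis.
Inter-reduce: drop elements whose leading term is divisible by another's, tail-reduce, and make monic.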